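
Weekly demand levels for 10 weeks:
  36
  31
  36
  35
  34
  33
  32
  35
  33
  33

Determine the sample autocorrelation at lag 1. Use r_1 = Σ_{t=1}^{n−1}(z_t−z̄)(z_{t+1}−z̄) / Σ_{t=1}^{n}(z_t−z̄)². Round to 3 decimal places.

Mean z̄ = (36 + 31 + 36 + 35 + 34 + 33 + 32 + 35 + 33 + 33)/10 = 33.8000
Numerator Σ_{t=1}^{9}(z_t−z̄)(z_{t+1}−z̄) = -10.6400
Denominator Σ(z_t−z̄)² = 25.6000
r_1 = -10.6400 / 25.6000 = -0.416

-0.416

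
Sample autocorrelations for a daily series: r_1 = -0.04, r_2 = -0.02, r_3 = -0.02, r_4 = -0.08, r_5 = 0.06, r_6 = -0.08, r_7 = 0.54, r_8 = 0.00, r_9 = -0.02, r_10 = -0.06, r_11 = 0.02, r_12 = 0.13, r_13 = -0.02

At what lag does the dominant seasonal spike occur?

The largest autocorrelation is r_7 = 0.54; the remaining lags stay at or below 0.13.
The dominant spike at lag 7 indicates a seasonal period of 7.

7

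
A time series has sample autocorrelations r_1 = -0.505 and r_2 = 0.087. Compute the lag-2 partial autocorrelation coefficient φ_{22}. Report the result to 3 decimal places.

-0.226

φ_{22} = (r_2 − r_1²) / (1 − r_1²)
r_1² = (-0.505)² = 0.255025
Numerator = 0.087 − 0.2550 = -0.1680; denominator = 1 − 0.2550 = 0.7450
φ_{22} = -0.1680 / 0.7450 = -0.226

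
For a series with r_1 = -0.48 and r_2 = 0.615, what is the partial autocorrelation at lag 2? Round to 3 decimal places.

φ_{22} = (r_2 − r_1²) / (1 − r_1²)
r_1² = (-0.48)² = 0.2304
Numerator = 0.615 − 0.2304 = 0.3846; denominator = 1 − 0.2304 = 0.7696
φ_{22} = 0.3846 / 0.7696 = 0.500

0.500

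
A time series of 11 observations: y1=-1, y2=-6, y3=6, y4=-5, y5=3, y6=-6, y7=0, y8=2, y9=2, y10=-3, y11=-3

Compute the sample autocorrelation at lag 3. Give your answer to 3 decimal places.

-0.443

Mean ȳ = (-1 − 6 + 6 − 5 + 3 − 6 + 0 + 2 + 2 − 3 − 3)/11 = -1.0000
Numerator Σ_{t=1}^{8}(y_t−ȳ)(y_{t+3}−ȳ) = -70.0000
Denominator Σ(y_t−ȳ)² = 158.0000
r_3 = -70.0000 / 158.0000 = -0.443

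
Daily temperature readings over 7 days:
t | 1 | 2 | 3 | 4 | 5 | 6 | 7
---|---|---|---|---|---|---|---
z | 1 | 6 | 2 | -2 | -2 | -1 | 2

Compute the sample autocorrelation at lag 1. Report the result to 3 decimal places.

Mean z̄ = (1 + 6 + 2 − 2 − 2 − 1 + 2)/7 = 0.8571
Deviations from mean: 0.1429, 5.1429, 1.1429, -2.8571, -2.8571, -1.8571, 1.1429
Σ(z_t−z̄)(z_{t+1}−z̄) = (0.7347) + (5.8776) + (-3.2653) + (8.1633) + (5.3061) + (-2.1224) = 14.6939
Denominator Σ(z_t−z̄)² = 48.8571
r_1 = 14.6939 / 48.8571 = 0.301

0.301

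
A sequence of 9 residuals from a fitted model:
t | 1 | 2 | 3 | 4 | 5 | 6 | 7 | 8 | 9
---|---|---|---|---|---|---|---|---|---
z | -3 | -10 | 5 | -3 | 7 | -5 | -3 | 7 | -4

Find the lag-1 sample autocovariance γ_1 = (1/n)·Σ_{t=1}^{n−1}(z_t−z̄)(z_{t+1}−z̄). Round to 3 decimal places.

Mean z̄ = (-3 − 10 + 5 − 3 + 7 − 5 − 3 + 7 − 4)/9 = -1.0000
Σ_{t=1}^{8}(z_t−z̄)(z_{t+1}−z̄) = -128.0000
γ_1 = -128.0000 / 9 = -14.222

-14.222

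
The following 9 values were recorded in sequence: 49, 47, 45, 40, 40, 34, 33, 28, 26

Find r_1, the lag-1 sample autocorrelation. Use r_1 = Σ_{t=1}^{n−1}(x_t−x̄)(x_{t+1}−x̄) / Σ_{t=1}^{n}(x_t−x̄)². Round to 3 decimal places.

Mean x̄ = (49 + 47 + 45 + 40 + 40 + 34 + 33 + 28 + 26)/9 = 38.0000
Numerator Σ_{t=1}^{8}(x_t−x̄)(x_{t+1}−x̄) = 362.0000
Denominator Σ(x_t−x̄)² = 544.0000
r_1 = 362.0000 / 544.0000 = 0.665

0.665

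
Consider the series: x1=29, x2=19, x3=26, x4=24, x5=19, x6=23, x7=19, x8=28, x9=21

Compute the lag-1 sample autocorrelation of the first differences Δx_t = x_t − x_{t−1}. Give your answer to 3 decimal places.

-0.605

First differences Δx: -10, 7, -2, -5, 4, -4, 9, -7
Mean of differences = -1.0000
Numerator Σ(Δx_t−Δx̄)(Δx_{t+1}−Δx̄) = -201.0000
Denominator Σ(Δx_t−Δx̄)² = 332.0000
r_1(Δx) = -201.0000 / 332.0000 = -0.605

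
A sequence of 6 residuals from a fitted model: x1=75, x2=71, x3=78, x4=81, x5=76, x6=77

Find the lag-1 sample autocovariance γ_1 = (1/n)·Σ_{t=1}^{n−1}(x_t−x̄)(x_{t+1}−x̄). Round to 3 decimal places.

Mean x̄ = (75 + 71 + 78 + 81 + 76 + 77)/6 = 76.3333
Σ_{t=1}^{5}(x_t−x̄)(x_{t+1}−x̄) = 4.2222
γ_1 = 4.2222 / 6 = 0.704

0.704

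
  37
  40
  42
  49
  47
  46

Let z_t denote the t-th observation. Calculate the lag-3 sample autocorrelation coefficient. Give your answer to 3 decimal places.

-0.491

Mean z̄ = (37 + 40 + 42 + 49 + 47 + 46)/6 = 43.5000
Deviations from mean: -6.5000, -3.5000, -1.5000, 5.5000, 3.5000, 2.5000
Σ(z_t−z̄)(z_{t+3}−z̄) = (-35.7500) + (-12.2500) + (-3.7500) = -51.7500
Denominator Σ(z_t−z̄)² = 105.5000
r_3 = -51.7500 / 105.5000 = -0.491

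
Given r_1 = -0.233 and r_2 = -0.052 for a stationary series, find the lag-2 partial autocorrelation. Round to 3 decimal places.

φ_{22} = (r_2 − r_1²) / (1 − r_1²)
r_1² = (-0.233)² = 0.054289
Numerator = -0.052 − 0.0543 = -0.1063; denominator = 1 − 0.0543 = 0.9457
φ_{22} = -0.1063 / 0.9457 = -0.112

-0.112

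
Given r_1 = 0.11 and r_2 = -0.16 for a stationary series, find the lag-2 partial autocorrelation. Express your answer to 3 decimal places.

-0.174

φ_{22} = (r_2 − r_1²) / (1 − r_1²)
r_1² = (0.11)² = 0.0121
Numerator = -0.16 − 0.0121 = -0.1721; denominator = 1 − 0.0121 = 0.9879
φ_{22} = -0.1721 / 0.9879 = -0.174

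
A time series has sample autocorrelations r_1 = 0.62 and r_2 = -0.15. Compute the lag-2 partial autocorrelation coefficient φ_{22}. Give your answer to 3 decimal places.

φ_{22} = (r_2 − r_1²) / (1 − r_1²)
r_1² = (0.62)² = 0.3844
Numerator = -0.15 − 0.3844 = -0.5344; denominator = 1 − 0.3844 = 0.6156
φ_{22} = -0.5344 / 0.6156 = -0.868

-0.868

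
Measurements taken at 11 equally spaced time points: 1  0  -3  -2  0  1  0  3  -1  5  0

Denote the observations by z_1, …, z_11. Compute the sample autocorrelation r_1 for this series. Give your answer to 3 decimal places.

Mean z̄ = (1 + 0 − 3 − 2 + 0 + 1 + 0 + 3 − 1 + 5 + 0)/11 = 0.3636
Numerator Σ_{t=1}^{10}(z_t−z̄)(z_{t+1}−z̄) = -3.2231
Denominator Σ(z_t−z̄)² = 48.5455
r_1 = -3.2231 / 48.5455 = -0.066

-0.066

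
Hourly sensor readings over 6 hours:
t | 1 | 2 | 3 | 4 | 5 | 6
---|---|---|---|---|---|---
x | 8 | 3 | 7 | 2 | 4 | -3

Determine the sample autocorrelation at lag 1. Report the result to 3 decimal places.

Mean x̄ = (8 + 3 + 7 + 2 + 4 − 3)/6 = 3.5000
Σ(x_t−x̄)(x_{t+1}−x̄) = (-2.2500) + (-1.7500) + (-5.2500) + (-0.7500) + (-3.2500) = -13.2500
Denominator Σ(x_t−x̄)² = 77.5000
r_1 = -13.2500 / 77.5000 = -0.171

-0.171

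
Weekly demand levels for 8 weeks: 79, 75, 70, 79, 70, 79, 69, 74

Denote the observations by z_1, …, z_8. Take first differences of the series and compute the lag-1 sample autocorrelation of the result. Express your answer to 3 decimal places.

-0.818

First differences Δz: -4, -5, 9, -9, 9, -10, 5
Mean of differences = -0.7143
Numerator Σ(Δz_t−Δz̄)(Δz_{t+1}−Δz̄) = -331.7959
Denominator Σ(Δz_t−Δz̄)² = 405.4286
r_1(Δz) = -331.7959 / 405.4286 = -0.818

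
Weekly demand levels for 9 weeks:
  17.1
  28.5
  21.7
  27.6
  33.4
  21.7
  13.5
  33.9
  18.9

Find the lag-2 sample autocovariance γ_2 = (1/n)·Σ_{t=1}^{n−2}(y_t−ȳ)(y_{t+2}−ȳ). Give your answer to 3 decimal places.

Mean ȳ = (17.1 + 28.5 + 21.7 + 27.6 + 33.4 + 21.7 + 13.5 + 33.9 + 18.9)/9 = 24.0333
Σ_{t=1}^{7}(y_t−ȳ)(y_{t+2}−ȳ) = -65.6822
γ_2 = -65.6822 / 9 = -7.298

-7.298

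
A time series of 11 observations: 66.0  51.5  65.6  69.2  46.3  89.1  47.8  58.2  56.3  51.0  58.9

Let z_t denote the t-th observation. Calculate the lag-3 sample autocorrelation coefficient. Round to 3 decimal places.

Mean z̄ = (66.0 + 51.5 + 65.6 + 69.2 + 46.3 + 89.1 + 47.8 + 58.2 + 56.3 + 51.0 + 58.9)/11 = 59.9909
Numerator Σ_{t=1}^{8}(z_t−z̄)(z_{t+3}−z̄) = 251.2361
Denominator Σ(z_t−z̄)² = 1506.7291
r_3 = 251.2361 / 1506.7291 = 0.167

0.167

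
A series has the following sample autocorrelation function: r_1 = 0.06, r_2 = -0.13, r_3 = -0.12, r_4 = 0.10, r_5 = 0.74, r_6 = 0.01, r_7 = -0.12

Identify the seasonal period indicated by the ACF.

The largest autocorrelation is r_5 = 0.74; the remaining lags stay at or below 0.10.
The dominant spike at lag 5 indicates a seasonal period of 5.

5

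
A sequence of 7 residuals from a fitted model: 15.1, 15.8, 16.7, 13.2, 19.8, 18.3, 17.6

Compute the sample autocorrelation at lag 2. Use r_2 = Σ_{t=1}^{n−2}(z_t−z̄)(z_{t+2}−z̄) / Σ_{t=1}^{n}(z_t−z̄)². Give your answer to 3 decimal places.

0.011

Mean z̄ = (15.1 + 15.8 + 16.7 + 13.2 + 19.8 + 18.3 + 17.6)/7 = 16.6429
Deviations from mean: -1.5429, -0.8429, 0.0571, -3.4429, 3.1571, 1.6571, 0.9571
Σ(z_t−z̄)(z_{t+2}−z̄) = (-0.0882) + (2.9018) + (0.1804) + (-5.7053) + (3.0218) = 0.3106
Denominator Σ(z_t−z̄)² = 28.5771
r_2 = 0.3106 / 28.5771 = 0.011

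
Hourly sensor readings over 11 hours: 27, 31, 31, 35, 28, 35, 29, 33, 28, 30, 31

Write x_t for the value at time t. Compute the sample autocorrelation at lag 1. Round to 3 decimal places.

Mean x̄ = (27 + 31 + 31 + 35 + 28 + 35 + 29 + 33 + 28 + 30 + 31)/11 = 30.7273
Numerator Σ_{t=1}^{10}(x_t−x̄)(x_{t+1}−x̄) = -38.8017
Denominator Σ(x_t−x̄)² = 74.1818
r_1 = -38.8017 / 74.1818 = -0.523

-0.523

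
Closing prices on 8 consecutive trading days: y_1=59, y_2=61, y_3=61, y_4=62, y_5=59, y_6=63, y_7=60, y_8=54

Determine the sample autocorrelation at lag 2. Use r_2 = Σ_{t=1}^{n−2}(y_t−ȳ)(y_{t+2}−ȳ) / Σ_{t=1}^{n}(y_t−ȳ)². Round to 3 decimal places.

-0.216

Mean ȳ = (59 + 61 + 61 + 62 + 59 + 63 + 60 + 54)/8 = 59.8750
Deviations from mean: -0.8750, 1.1250, 1.1250, 2.1250, -0.8750, 3.1250, 0.1250, -5.8750
Numerator Σ_{t=1}^{6}(y_t−ȳ)(y_{t+2}−ȳ) = -11.4063
Denominator Σ(y_t−ȳ)² = 52.8750
r_2 = -11.4063 / 52.8750 = -0.216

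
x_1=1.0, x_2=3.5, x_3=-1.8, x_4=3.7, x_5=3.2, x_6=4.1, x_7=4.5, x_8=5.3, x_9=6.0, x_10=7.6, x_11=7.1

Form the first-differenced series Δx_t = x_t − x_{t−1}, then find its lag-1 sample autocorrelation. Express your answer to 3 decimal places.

-0.710

First differences Δx: 2.5, -5.3, 5.5, -0.5, 0.9, 0.4, 0.8, 0.7, 1.6, -0.5
Mean of differences = 0.6100
Numerator Σ(Δx_t−Δx̄)(Δx_{t+1}−Δx̄) = -46.9131
Denominator Σ(Δx_t−Δx̄)² = 66.0290
r_1(Δx) = -46.9131 / 66.0290 = -0.710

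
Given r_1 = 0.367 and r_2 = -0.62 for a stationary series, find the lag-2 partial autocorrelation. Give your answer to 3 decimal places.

φ_{22} = (r_2 − r_1²) / (1 − r_1²)
r_1² = (0.367)² = 0.134689
Numerator = -0.62 − 0.1347 = -0.7547; denominator = 1 − 0.1347 = 0.8653
φ_{22} = -0.7547 / 0.8653 = -0.872

-0.872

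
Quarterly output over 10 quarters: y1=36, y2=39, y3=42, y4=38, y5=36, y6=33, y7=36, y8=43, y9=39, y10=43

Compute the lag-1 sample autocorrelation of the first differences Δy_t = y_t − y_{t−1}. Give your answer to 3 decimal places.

First differences Δy: 3, 3, -4, -2, -3, 3, 7, -4, 4
Mean of differences = 0.7778
Numerator Σ(Δy_t−Δȳ)(Δy_{t+1}−Δȳ) = -21.6049
Denominator Σ(Δy_t−Δȳ)² = 131.5556
r_1(Δy) = -21.6049 / 131.5556 = -0.164

-0.164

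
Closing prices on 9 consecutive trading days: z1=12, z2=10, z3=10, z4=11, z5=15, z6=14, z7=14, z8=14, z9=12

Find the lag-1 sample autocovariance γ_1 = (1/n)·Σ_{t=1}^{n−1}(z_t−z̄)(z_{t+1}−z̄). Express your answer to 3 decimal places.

1.669

Mean z̄ = (12 + 10 + 10 + 11 + 15 + 14 + 14 + 14 + 12)/9 = 12.4444
Σ_{t=1}^{8}(z_t−z̄)(z_{t+1}−z̄) = 15.0247
γ_1 = 15.0247 / 9 = 1.669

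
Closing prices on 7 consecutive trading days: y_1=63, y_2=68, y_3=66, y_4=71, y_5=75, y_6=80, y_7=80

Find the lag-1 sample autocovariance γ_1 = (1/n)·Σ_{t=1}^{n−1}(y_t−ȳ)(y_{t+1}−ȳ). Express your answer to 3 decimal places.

21.569

Mean ȳ = (63 + 68 + 66 + 71 + 75 + 80 + 80)/7 = 71.8571
Deviations: -8.8571, -3.8571, -5.8571, -0.8571, 3.1429, 8.1429, 8.1429
Σ_{t=1}^{6}(y_t−ȳ)(y_{t+1}−ȳ) = 150.9796
γ_1 = 150.9796 / 7 = 21.569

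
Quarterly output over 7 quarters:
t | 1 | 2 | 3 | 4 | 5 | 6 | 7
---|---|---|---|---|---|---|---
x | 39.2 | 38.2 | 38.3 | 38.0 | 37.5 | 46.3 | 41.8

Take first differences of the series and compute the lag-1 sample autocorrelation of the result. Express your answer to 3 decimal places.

-0.487

First differences Δx: -1.0, 0.1, -0.3, -0.5, 8.8, -4.5
Mean of differences = 0.4333
Numerator Σ(Δx_t−Δx̄)(Δx_{t+1}−Δx̄) = -47.6778
Denominator Σ(Δx_t−Δx̄)² = 97.9133
r_1(Δx) = -47.6778 / 97.9133 = -0.487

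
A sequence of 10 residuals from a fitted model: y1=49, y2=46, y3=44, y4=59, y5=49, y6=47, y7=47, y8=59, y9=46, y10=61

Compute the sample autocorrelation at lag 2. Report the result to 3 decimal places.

0.086

Mean ȳ = (49 + 46 + 44 + 59 + 49 + 47 + 47 + 59 + 46 + 61)/10 = 50.7000
Numerator Σ_{t=1}^{8}(y_t−ȳ)(y_{t+2}−ȳ) = 31.5200
Denominator Σ(y_t−ȳ)² = 366.1000
r_2 = 31.5200 / 366.1000 = 0.086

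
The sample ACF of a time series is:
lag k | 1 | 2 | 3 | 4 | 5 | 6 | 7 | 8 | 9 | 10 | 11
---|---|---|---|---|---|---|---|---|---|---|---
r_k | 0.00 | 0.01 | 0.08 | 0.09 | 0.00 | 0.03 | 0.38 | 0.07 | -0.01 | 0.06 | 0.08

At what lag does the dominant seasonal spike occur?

The largest autocorrelation is r_7 = 0.38; the remaining lags stay at or below 0.09.
The dominant spike at lag 7 indicates a seasonal period of 7.

7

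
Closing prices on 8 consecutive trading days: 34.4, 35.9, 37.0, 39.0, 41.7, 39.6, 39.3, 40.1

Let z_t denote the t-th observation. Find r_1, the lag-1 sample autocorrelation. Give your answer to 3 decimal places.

0.524

Mean z̄ = (34.4 + 35.9 + 37.0 + 39.0 + 41.7 + 39.6 + 39.3 + 40.1)/8 = 38.3750
Σ(z_t−z̄)(z_{t+1}−z̄) = (9.8381) + (3.4031) + (-0.8594) + (2.0781) + (4.0731) + (1.1331) + (1.5956) = 21.2619
Denominator Σ(z_t−z̄)² = 40.5950
r_1 = 21.2619 / 40.5950 = 0.524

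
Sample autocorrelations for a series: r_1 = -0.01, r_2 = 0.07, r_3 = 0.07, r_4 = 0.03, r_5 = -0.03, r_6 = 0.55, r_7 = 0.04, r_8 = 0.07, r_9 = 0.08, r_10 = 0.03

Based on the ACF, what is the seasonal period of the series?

The largest autocorrelation is r_6 = 0.55; the remaining lags stay at or below 0.08.
The dominant spike at lag 6 indicates a seasonal period of 6.

6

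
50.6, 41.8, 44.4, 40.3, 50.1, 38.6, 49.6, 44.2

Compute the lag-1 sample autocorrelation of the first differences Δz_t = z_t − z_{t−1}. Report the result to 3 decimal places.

First differences Δz: -8.8, 2.6, -4.1, 9.8, -11.5, 11.0, -5.4
Mean of differences = -0.9143
Numerator Σ(Δz_t−Δz̄)(Δz_{t+1}−Δz̄) = -366.0245
Denominator Σ(Δz_t−Δz̄)² = 473.6086
r_1(Δz) = -366.0245 / 473.6086 = -0.773

-0.773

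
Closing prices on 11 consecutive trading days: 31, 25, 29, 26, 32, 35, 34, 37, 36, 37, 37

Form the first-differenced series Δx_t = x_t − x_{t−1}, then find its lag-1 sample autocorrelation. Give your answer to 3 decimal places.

-0.468

First differences Δx: -6, 4, -3, 6, 3, -1, 3, -1, 1, 0
Mean of differences = 0.6000
Numerator Σ(Δx_t−Δx̄)(Δx_{t+1}−Δx̄) = -53.5600
Denominator Σ(Δx_t−Δx̄)² = 114.4000
r_1(Δx) = -53.5600 / 114.4000 = -0.468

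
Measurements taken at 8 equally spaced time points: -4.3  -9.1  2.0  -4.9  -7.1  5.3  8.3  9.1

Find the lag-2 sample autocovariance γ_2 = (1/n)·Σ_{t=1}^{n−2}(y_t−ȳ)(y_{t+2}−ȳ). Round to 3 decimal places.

Mean ȳ = (-4.3 − 9.1 + 2.0 − 4.9 − 7.1 + 5.3 + 8.3 + 9.1)/8 = -0.0875
Σ_{t=1}^{6}(y_t−ȳ)(y_{t+2}−ȳ) = -15.3066
γ_2 = -15.3066 / 8 = -1.913

-1.913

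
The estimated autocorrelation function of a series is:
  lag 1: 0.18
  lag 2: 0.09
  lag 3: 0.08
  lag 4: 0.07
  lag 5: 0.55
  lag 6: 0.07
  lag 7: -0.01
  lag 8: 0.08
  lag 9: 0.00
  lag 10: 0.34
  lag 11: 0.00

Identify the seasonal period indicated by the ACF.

The largest autocorrelation is r_5 = 0.55, with a weaker echo at lag 10 (0.34); the remaining lags stay at or below 0.18.
The dominant spike at lag 5 indicates a seasonal period of 5.

5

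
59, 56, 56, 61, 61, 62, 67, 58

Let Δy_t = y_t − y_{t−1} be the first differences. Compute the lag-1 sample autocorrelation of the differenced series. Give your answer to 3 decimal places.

-0.273

First differences Δy: -3, 0, 5, 0, 1, 5, -9
Mean of differences = -0.1429
Numerator Σ(Δy_t−Δȳ)(Δy_{t+1}−Δȳ) = -38.4490
Denominator Σ(Δy_t−Δȳ)² = 140.8571
r_1(Δy) = -38.4490 / 140.8571 = -0.273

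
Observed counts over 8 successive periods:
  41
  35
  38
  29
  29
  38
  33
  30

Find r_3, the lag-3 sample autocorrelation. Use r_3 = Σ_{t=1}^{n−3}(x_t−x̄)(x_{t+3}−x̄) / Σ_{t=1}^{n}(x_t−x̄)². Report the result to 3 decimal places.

0.015

Mean x̄ = (41 + 35 + 38 + 29 + 29 + 38 + 33 + 30)/8 = 34.1250
Deviations from mean: 6.8750, 0.8750, 3.8750, -5.1250, -5.1250, 3.8750, -1.1250, -4.1250
Σ(x_t−x̄)(x_{t+3}−x̄) = (-35.2344) + (-4.4844) + (15.0156) + (5.7656) + (21.1406) = 2.2031
Denominator Σ(x_t−x̄)² = 148.8750
r_3 = 2.2031 / 148.8750 = 0.015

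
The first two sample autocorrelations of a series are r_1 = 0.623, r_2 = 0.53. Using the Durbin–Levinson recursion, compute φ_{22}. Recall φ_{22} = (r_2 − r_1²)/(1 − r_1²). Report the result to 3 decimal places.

0.232

φ_{22} = (r_2 − r_1²) / (1 − r_1²)
r_1² = (0.623)² = 0.388129
Numerator = 0.53 − 0.3881 = 0.1419; denominator = 1 − 0.3881 = 0.6119
φ_{22} = 0.1419 / 0.6119 = 0.232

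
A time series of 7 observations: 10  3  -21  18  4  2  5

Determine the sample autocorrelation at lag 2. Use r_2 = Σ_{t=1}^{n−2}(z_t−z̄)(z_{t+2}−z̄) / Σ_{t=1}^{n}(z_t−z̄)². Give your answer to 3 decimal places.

Mean z̄ = (10 + 3 − 21 + 18 + 4 + 2 + 5)/7 = 3.0000
Deviations from mean: 7.0000, 0.0000, -24.0000, 15.0000, 1.0000, -1.0000, 2.0000
Σ(z_t−z̄)(z_{t+2}−z̄) = (-168.0000) + (0.0000) + (-24.0000) + (-15.0000) + (2.0000) = -205.0000
Denominator Σ(z_t−z̄)² = 856.0000
r_2 = -205.0000 / 856.0000 = -0.239

-0.239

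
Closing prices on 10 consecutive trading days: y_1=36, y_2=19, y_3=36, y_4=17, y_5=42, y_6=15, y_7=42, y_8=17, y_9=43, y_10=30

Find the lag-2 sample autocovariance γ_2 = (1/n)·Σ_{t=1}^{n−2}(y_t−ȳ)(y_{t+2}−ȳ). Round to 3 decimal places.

Mean ȳ = (36 + 19 + 36 + 17 + 42 + 15 + 42 + 17 + 43 + 30)/10 = 29.7000
Σ_{t=1}^{8}(y_t−ȳ)(y_{t+2}−ȳ) = 937.5200
γ_2 = 937.5200 / 10 = 93.752

93.752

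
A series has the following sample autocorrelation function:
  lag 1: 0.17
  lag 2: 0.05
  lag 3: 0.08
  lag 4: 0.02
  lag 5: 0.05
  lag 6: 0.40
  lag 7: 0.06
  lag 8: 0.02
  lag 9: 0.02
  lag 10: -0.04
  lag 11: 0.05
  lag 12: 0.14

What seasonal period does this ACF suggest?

6

The largest autocorrelation is r_6 = 0.40; the remaining lags stay at or below 0.17.
The dominant spike at lag 6 indicates a seasonal period of 6.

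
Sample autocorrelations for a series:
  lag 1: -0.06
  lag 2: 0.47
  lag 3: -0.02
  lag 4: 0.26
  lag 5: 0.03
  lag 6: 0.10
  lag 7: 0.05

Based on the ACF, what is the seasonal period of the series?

2

The largest autocorrelation is r_2 = 0.47, with a weaker echo at lag 4 (0.26); the remaining lags stay at or below 0.10.
The dominant spike at lag 2 indicates a seasonal period of 2.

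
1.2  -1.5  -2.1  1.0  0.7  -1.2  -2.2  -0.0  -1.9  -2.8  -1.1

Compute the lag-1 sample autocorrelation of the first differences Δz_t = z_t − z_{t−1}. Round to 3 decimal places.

-0.156

First differences Δz: -2.7, -0.6, 3.1, -0.3, -1.9, -1.0, 2.2, -1.9, -0.9, 1.7
Mean of differences = -0.2300
Numerator Σ(Δz_t−Δz̄)(Δz_{t+1}−Δz̄) = -5.2519
Denominator Σ(Δz_t−Δz̄)² = 33.5810
r_1(Δz) = -5.2519 / 33.5810 = -0.156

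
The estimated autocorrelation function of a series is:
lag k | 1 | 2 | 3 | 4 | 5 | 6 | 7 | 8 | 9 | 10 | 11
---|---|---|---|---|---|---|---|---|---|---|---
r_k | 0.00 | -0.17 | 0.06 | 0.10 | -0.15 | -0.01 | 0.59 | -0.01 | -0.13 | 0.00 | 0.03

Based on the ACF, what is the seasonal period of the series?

The largest autocorrelation is r_7 = 0.59; the remaining lags stay at or below 0.10.
The dominant spike at lag 7 indicates a seasonal period of 7.

7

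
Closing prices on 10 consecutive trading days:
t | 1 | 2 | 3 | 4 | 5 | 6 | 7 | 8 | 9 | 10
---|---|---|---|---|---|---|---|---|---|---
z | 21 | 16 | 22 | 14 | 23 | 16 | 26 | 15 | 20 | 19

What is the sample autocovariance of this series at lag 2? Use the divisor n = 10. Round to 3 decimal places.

Mean z̄ = (21 + 16 + 22 + 14 + 23 + 16 + 26 + 15 + 20 + 19)/10 = 19.2000
Σ_{t=1}^{8}(z_t−z̄)(z_{t+2}−z̄) = 94.5200
γ_2 = 94.5200 / 10 = 9.452

9.452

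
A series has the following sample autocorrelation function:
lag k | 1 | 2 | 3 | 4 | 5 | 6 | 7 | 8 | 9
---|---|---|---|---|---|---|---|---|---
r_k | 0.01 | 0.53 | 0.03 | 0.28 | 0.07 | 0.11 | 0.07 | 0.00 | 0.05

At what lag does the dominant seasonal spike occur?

2

The largest autocorrelation is r_2 = 0.53, with a weaker echo at lag 4 (0.28); the remaining lags stay at or below 0.11.
The dominant spike at lag 2 indicates a seasonal period of 2.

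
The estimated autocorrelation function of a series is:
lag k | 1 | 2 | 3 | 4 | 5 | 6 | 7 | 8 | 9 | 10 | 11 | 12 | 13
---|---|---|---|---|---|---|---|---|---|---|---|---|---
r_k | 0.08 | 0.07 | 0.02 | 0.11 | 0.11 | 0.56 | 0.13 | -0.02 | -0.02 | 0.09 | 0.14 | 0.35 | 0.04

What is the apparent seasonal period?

The largest autocorrelation is r_6 = 0.56, with a weaker echo at lag 12 (0.35); the remaining lags stay at or below 0.14.
The dominant spike at lag 6 indicates a seasonal period of 6.

6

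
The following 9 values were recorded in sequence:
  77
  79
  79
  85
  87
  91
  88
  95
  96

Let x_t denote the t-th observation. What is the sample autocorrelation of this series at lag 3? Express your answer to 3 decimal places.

0.056

Mean x̄ = (77 + 79 + 79 + 85 + 87 + 91 + 88 + 95 + 96)/9 = 86.3333
Numerator Σ_{t=1}^{6}(x_t−x̄)(x_{t+3}−x̄) = 22.0000
Denominator Σ(x_t−x̄)² = 390.0000
r_3 = 22.0000 / 390.0000 = 0.056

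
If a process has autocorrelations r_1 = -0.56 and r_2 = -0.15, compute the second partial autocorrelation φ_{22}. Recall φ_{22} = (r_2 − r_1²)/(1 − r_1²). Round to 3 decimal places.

-0.675

φ_{22} = (r_2 − r_1²) / (1 − r_1²)
r_1² = (-0.56)² = 0.3136
Numerator = -0.15 − 0.3136 = -0.4636; denominator = 1 − 0.3136 = 0.6864
φ_{22} = -0.4636 / 0.6864 = -0.675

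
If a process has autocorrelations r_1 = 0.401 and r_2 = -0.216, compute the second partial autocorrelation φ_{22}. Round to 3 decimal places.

-0.449

φ_{22} = (r_2 − r_1²) / (1 − r_1²)
r_1² = (0.401)² = 0.160801
Numerator = -0.216 − 0.1608 = -0.3768; denominator = 1 − 0.1608 = 0.8392
φ_{22} = -0.3768 / 0.8392 = -0.449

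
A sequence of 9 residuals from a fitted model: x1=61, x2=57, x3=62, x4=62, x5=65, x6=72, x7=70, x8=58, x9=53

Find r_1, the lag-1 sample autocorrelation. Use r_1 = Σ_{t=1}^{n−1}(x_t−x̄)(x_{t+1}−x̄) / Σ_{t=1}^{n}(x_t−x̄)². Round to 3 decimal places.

Mean x̄ = (61 + 57 + 62 + 62 + 65 + 72 + 70 + 58 + 53)/9 = 62.2222
Numerator Σ_{t=1}^{8}(x_t−x̄)(x_{t+1}−x̄) = 116.2840
Denominator Σ(x_t−x̄)² = 295.5556
r_1 = 116.2840 / 295.5556 = 0.393

0.393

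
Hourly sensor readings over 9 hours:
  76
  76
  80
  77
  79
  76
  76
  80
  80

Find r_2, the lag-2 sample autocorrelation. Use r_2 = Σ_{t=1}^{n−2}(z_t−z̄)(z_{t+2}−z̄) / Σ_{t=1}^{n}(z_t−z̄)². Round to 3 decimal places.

Mean z̄ = (76 + 76 + 80 + 77 + 79 + 76 + 76 + 80 + 80)/9 = 77.7778
Numerator Σ_{t=1}^{7}(z_t−z̄)(z_{t+2}−z̄) = -8.5432
Denominator Σ(z_t−z̄)² = 29.5556
r_2 = -8.5432 / 29.5556 = -0.289

-0.289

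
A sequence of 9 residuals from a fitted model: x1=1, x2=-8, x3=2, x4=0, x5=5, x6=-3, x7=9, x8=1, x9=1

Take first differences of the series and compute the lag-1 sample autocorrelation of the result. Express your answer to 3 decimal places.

First differences Δx: -9, 10, -2, 5, -8, 12, -8, 0
Mean of differences = 0.0000
Numerator Σ(Δx_t−Δx̄)(Δx_{t+1}−Δx̄) = -352.0000
Denominator Σ(Δx_t−Δx̄)² = 482.0000
r_1(Δx) = -352.0000 / 482.0000 = -0.730

-0.730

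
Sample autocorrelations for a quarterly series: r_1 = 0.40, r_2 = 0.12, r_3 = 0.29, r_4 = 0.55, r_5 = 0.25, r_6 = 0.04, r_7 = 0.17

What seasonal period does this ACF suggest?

4

The largest autocorrelation is r_4 = 0.55; the remaining lags stay at or below 0.40. The elevated value at lag 1 (0.40), dropping to 0.12 at lag 2, reflects decaying short-term dependence rather than seasonality.
The dominant spike at lag 4 indicates a seasonal period of 4.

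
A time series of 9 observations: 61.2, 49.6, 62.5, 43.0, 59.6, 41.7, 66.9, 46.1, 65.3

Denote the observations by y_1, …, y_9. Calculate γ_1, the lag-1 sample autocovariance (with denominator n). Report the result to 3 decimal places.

Mean ȳ = (61.2 + 49.6 + 62.5 + 43.0 + 59.6 + 41.7 + 66.9 + 46.1 + 65.3)/9 = 55.1000
Σ_{t=1}^{8}(y_t−ȳ)(y_{t+1}−ȳ) = -634.6600
γ_1 = -634.6600 / 9 = -70.518

-70.518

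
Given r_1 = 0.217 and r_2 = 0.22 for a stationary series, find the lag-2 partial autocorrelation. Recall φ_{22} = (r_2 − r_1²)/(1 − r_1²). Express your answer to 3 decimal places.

0.181

φ_{22} = (r_2 − r_1²) / (1 − r_1²)
r_1² = (0.217)² = 0.047089
Numerator = 0.22 − 0.0471 = 0.1729; denominator = 1 − 0.0471 = 0.9529
φ_{22} = 0.1729 / 0.9529 = 0.181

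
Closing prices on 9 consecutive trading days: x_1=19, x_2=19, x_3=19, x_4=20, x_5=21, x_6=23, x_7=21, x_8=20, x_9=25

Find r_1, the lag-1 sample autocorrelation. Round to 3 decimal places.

Mean x̄ = (19 + 19 + 19 + 20 + 21 + 23 + 21 + 20 + 25)/9 = 20.7778
Numerator Σ_{t=1}^{8}(x_t−x̄)(x_{t+1}−x̄) = 5.0617
Denominator Σ(x_t−x̄)² = 33.5556
r_1 = 5.0617 / 33.5556 = 0.151

0.151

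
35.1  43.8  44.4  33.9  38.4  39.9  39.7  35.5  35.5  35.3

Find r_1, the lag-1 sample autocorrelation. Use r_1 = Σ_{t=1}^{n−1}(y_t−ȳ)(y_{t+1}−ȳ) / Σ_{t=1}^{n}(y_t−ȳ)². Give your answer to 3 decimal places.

Mean ȳ = (35.1 + 43.8 + 44.4 + 33.9 + 38.4 + 39.9 + 39.7 + 35.5 + 35.5 + 35.3)/10 = 38.1500
Numerator Σ_{t=1}^{9}(y_t−ȳ)(y_{t+1}−ȳ) = 4.0725
Denominator Σ(y_t−ȳ)² = 126.0450
r_1 = 4.0725 / 126.0450 = 0.032

0.032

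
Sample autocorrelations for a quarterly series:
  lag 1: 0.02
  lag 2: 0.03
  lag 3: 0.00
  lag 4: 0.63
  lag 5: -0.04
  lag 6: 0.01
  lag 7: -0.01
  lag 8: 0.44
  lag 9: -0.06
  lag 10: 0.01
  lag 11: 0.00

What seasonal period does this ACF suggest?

The largest autocorrelation is r_4 = 0.63, with a weaker echo at lag 8 (0.44); the remaining lags stay at or below 0.03.
The dominant spike at lag 4 indicates a seasonal period of 4.

4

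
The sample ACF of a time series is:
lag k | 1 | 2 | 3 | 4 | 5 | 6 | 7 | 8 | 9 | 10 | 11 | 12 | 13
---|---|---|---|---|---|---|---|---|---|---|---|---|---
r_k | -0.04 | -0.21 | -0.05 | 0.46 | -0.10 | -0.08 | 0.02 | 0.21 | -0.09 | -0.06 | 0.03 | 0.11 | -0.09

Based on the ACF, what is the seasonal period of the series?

4

The largest autocorrelation is r_4 = 0.46, with a weaker echo at lag 8 (0.21); the remaining lags stay at or below 0.11.
The dominant spike at lag 4 indicates a seasonal period of 4.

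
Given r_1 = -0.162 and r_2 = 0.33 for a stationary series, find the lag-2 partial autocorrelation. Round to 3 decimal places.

φ_{22} = (r_2 − r_1²) / (1 − r_1²)
r_1² = (-0.162)² = 0.026244
Numerator = 0.33 − 0.0262 = 0.3038; denominator = 1 − 0.0262 = 0.9738
φ_{22} = 0.3038 / 0.9738 = 0.312

0.312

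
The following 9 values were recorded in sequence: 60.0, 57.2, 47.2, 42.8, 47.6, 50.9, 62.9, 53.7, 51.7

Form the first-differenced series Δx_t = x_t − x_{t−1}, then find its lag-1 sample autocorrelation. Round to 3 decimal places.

0.025

First differences Δx: -2.8, -10.0, -4.4, 4.8, 3.3, 12.0, -9.2, -2.0
Mean of differences = -1.0375
Numerator Σ(Δx_t−Δx̄)(Δx_{t+1}−Δx̄) = 9.6123
Denominator Σ(Δx_t−Δx̄)² = 385.1588
r_1(Δx) = 9.6123 / 385.1588 = 0.025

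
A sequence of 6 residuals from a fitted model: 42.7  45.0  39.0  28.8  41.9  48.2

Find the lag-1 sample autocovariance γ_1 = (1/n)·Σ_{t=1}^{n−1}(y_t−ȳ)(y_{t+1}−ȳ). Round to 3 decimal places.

Mean ȳ = (42.7 + 45.0 + 39.0 + 28.8 + 41.9 + 48.2)/6 = 40.9333
Deviations: 1.7667, 4.0667, -1.9333, -12.1333, 0.9667, 7.2667
Σ_{t=1}^{5}(y_t−ȳ)(y_{t+1}−ȳ) = 18.0756
γ_1 = 18.0756 / 6 = 3.013

3.013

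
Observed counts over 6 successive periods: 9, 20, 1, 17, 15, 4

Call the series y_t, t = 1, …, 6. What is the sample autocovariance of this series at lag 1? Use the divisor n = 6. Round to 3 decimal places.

Mean ȳ = (9 + 20 + 1 + 17 + 15 + 4)/6 = 11.0000
Σ_{t=1}^{5}(y_t−ȳ)(y_{t+1}−ȳ) = -172.0000
γ_1 = -172.0000 / 6 = -28.667

-28.667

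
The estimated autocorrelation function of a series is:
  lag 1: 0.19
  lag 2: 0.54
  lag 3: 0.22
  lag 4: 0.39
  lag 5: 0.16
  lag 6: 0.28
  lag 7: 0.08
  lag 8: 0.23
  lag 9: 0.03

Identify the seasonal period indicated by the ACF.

The largest autocorrelation is r_2 = 0.54, with weaker echoes at lags 4 (0.39), 6 (0.28) and 8 (0.23); the remaining lags stay at or below 0.22.
The dominant spike at lag 2 indicates a seasonal period of 2.

2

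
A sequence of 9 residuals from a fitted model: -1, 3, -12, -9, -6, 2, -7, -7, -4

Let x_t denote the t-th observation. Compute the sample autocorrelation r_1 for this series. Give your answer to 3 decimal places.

-0.053

Mean x̄ = (-1 + 3 − 12 − 9 − 6 + 2 − 7 − 7 − 4)/9 = -4.5556
Numerator Σ_{t=1}^{8}(x_t−x̄)(x_{t+1}−x̄) = -10.7531
Denominator Σ(x_t−x̄)² = 202.2222
r_1 = -10.7531 / 202.2222 = -0.053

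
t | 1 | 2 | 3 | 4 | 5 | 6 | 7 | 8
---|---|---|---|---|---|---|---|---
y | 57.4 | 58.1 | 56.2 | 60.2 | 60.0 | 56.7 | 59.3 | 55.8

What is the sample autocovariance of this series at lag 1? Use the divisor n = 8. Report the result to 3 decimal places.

-0.857

Mean ȳ = (57.4 + 58.1 + 56.2 + 60.2 + 60.0 + 56.7 + 59.3 + 55.8)/8 = 57.9625
Σ_{t=1}^{7}(y_t−ȳ)(y_{t+1}−ȳ) = -6.8577
γ_1 = -6.8577 / 8 = -0.857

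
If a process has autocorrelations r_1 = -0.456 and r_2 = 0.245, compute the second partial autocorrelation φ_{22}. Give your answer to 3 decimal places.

φ_{22} = (r_2 − r_1²) / (1 − r_1²)
r_1² = (-0.456)² = 0.207936
Numerator = 0.245 − 0.2079 = 0.0371; denominator = 1 − 0.2079 = 0.7921
φ_{22} = 0.0371 / 0.7921 = 0.047

0.047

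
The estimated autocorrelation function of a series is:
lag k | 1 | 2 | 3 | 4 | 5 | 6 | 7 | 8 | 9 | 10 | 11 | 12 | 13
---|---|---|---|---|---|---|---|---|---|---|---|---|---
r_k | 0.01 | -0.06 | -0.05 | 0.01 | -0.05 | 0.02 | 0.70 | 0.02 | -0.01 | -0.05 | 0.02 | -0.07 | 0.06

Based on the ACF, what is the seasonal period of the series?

7

The largest autocorrelation is r_7 = 0.70; the remaining lags stay at or below 0.06.
The dominant spike at lag 7 indicates a seasonal period of 7.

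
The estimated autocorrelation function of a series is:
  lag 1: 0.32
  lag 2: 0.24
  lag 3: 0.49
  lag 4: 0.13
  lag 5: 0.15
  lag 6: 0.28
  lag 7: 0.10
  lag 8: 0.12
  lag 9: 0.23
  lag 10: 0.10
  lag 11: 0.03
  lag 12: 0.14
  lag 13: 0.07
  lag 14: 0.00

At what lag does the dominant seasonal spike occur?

3

The largest autocorrelation is r_3 = 0.49; the remaining lags stay at or below 0.32. The elevated value at lag 1 (0.32), dropping to 0.24 at lag 2, reflects decaying short-term dependence rather than seasonality.
The dominant spike at lag 3 indicates a seasonal period of 3.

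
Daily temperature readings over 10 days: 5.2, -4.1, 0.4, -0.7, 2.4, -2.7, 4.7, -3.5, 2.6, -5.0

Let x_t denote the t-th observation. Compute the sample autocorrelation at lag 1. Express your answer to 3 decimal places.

Mean x̄ = (5.2 − 4.1 + 0.4 − 0.7 + 2.4 − 2.7 + 4.7 − 3.5 + 2.6 − 5.0)/10 = -0.0700
Numerator Σ_{t=1}^{9}(x_t−x̄)(x_{t+1}−x̄) = -82.7079
Denominator Σ(x_t−x̄)² = 123.6010
r_1 = -82.7079 / 123.6010 = -0.669

-0.669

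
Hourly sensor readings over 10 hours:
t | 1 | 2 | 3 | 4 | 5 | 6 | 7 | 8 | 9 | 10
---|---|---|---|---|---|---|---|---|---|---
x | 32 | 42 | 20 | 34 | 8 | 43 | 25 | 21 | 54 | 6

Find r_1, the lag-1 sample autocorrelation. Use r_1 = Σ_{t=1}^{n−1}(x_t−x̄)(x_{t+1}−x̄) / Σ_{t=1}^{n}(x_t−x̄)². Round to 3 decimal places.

Mean x̄ = (32 + 42 + 20 + 34 + 8 + 43 + 25 + 21 + 54 + 6)/10 = 28.5000
Numerator Σ_{t=1}^{9}(x_t−x̄)(x_{t+1}−x̄) = -1313.7500
Denominator Σ(x_t−x̄)² = 2152.5000
r_1 = -1313.7500 / 2152.5000 = -0.610

-0.610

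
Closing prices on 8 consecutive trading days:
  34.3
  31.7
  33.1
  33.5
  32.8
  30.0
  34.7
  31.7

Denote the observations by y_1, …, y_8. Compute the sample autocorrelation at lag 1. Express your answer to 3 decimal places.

Mean ȳ = (34.3 + 31.7 + 33.1 + 33.5 + 32.8 + 30.0 + 34.7 + 31.7)/8 = 32.7250
Deviations from mean: 1.5750, -1.0250, 0.3750, 0.7750, 0.0750, -2.7250, 1.9750, -1.0250
Numerator Σ_{t=1}^{7}(y_t−ȳ)(y_{t+1}−ȳ) = -9.2606
Denominator Σ(y_t−ȳ)² = 16.6550
r_1 = -9.2606 / 16.6550 = -0.556

-0.556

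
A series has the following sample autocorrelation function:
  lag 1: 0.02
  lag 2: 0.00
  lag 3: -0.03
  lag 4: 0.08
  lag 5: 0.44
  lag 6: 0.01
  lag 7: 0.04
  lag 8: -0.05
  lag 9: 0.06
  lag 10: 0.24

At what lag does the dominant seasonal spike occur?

The largest autocorrelation is r_5 = 0.44, with a weaker echo at lag 10 (0.24); the remaining lags stay at or below 0.08.
The dominant spike at lag 5 indicates a seasonal period of 5.

5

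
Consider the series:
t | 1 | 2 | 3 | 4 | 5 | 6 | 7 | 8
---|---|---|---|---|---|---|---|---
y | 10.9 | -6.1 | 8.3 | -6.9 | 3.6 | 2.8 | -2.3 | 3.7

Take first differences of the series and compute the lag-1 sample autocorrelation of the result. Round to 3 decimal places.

First differences Δy: -17.0, 14.4, -15.2, 10.5, -0.8, -5.1, 6.0
Mean of differences = -1.0286
Numerator Σ(Δy_t−Δȳ)(Δy_{t+1}−Δȳ) = -655.3494
Denominator Σ(Δy_t−Δȳ)² = 892.8943
r_1(Δy) = -655.3494 / 892.8943 = -0.734

-0.734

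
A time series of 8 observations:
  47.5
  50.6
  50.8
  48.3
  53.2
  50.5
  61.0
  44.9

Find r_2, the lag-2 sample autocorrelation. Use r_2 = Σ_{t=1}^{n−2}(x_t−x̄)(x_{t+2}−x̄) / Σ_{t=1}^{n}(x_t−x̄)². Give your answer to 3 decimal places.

0.170

Mean x̄ = (47.5 + 50.6 + 50.8 + 48.3 + 53.2 + 50.5 + 61.0 + 44.9)/8 = 50.8500
Deviations from mean: -3.3500, -0.2500, -0.0500, -2.5500, 2.3500, -0.3500, 10.1500, -5.9500
Numerator Σ_{t=1}^{6}(x_t−x̄)(x_{t+2}−x̄) = 27.5150
Denominator Σ(x_t−x̄)² = 161.8600
r_2 = 27.5150 / 161.8600 = 0.170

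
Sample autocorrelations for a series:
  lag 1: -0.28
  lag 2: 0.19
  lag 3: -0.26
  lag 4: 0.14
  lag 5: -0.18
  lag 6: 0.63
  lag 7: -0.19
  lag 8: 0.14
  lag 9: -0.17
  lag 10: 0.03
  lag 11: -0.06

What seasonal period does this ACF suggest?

6

The largest autocorrelation is r_6 = 0.63; the remaining lags stay at or below 0.19.
The dominant spike at lag 6 indicates a seasonal period of 6.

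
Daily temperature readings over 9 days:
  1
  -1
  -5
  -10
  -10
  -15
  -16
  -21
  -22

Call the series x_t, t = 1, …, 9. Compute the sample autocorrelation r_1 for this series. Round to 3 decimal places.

0.667

Mean x̄ = (1 − 1 − 5 − 10 − 10 − 15 − 16 − 21 − 22)/9 = -11.0000
Numerator Σ_{t=1}^{8}(x_t−x̄)(x_{t+1}−x̄) = 363.0000
Denominator Σ(x_t−x̄)² = 544.0000
r_1 = 363.0000 / 544.0000 = 0.667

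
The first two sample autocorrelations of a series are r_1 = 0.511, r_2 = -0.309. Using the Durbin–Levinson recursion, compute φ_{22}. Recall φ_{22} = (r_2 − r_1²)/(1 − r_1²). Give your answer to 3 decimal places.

-0.772

φ_{22} = (r_2 − r_1²) / (1 − r_1²)
r_1² = (0.511)² = 0.261121
Numerator = -0.309 − 0.2611 = -0.5701; denominator = 1 − 0.2611 = 0.7389
φ_{22} = -0.5701 / 0.7389 = -0.772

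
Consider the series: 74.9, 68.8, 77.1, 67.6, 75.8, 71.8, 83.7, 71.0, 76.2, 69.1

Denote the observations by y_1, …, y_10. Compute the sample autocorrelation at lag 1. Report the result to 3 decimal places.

-0.572

Mean ȳ = (74.9 + 68.8 + 77.1 + 67.6 + 75.8 + 71.8 + 83.7 + 71.0 + 76.2 + 69.1)/10 = 73.6000
Numerator Σ_{t=1}^{9}(y_t−ȳ)(y_{t+1}−ȳ) = -124.1000
Denominator Σ(y_t−ȳ)² = 216.8400
r_1 = -124.1000 / 216.8400 = -0.572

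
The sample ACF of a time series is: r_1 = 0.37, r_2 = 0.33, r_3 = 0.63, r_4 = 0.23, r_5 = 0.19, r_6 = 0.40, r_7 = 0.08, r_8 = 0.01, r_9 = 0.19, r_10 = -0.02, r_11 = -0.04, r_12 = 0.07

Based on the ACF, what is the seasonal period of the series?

3

The largest autocorrelation is r_3 = 0.63, with a weaker echo at lag 6 (0.40); the remaining lags stay at or below 0.37. The elevated value at lag 1 (0.37), dropping to 0.33 at lag 2, reflects decaying short-term dependence rather than seasonality.
The dominant spike at lag 3 indicates a seasonal period of 3.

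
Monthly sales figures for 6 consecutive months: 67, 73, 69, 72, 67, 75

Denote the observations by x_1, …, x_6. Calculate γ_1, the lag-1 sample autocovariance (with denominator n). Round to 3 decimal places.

-5.958

Mean x̄ = (67 + 73 + 69 + 72 + 67 + 75)/6 = 70.5000
Deviations: -3.5000, 2.5000, -1.5000, 1.5000, -3.5000, 4.5000
Σ_{t=1}^{5}(x_t−x̄)(x_{t+1}−x̄) = -35.7500
γ_1 = -35.7500 / 6 = -5.958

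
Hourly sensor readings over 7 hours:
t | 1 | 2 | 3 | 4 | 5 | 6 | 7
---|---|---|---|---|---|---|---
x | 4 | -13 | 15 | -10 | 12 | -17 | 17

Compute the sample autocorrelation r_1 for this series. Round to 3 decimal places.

-0.815

Mean x̄ = (4 − 13 + 15 − 10 + 12 − 17 + 17)/7 = 1.1429
Numerator Σ_{t=1}^{6}(x_t−x̄)(x_{t+1}−x̄) = -996.4490
Denominator Σ(x_t−x̄)² = 1222.8571
r_1 = -996.4490 / 1222.8571 = -0.815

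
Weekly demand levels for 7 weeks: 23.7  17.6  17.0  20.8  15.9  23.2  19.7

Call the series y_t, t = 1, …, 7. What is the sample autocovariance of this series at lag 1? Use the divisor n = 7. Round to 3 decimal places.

Mean ȳ = (23.7 + 17.6 + 17.0 + 20.8 + 15.9 + 23.2 + 19.7)/7 = 19.7000
Deviations: 4.0000, -2.1000, -2.7000, 1.1000, -3.8000, 3.5000, 0.0000
Σ_{t=1}^{6}(y_t−ȳ)(y_{t+1}−ȳ) = -23.1800
γ_1 = -23.1800 / 7 = -3.311

-3.311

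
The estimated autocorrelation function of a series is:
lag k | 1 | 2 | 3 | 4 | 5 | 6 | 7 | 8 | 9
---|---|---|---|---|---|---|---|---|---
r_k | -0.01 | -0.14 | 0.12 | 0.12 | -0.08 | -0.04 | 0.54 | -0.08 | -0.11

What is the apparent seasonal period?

7

The largest autocorrelation is r_7 = 0.54; the remaining lags stay at or below 0.12.
The dominant spike at lag 7 indicates a seasonal period of 7.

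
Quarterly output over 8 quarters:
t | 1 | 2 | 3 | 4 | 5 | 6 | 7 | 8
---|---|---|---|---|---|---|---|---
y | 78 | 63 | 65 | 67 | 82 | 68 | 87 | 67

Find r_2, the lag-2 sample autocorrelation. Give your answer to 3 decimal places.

0.222

Mean ȳ = (78 + 63 + 65 + 67 + 82 + 68 + 87 + 67)/8 = 72.1250
Deviations from mean: 5.8750, -9.1250, -7.1250, -5.1250, 9.8750, -4.1250, 14.8750, -5.1250
Numerator Σ_{t=1}^{6}(y_t−ȳ)(y_{t+2}−ȳ) = 123.7188
Denominator Σ(y_t−ȳ)² = 556.8750
r_2 = 123.7188 / 556.8750 = 0.222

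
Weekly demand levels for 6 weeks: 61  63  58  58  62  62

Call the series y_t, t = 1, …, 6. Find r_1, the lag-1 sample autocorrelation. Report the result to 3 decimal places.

-0.005

Mean ȳ = (61 + 63 + 58 + 58 + 62 + 62)/6 = 60.6667
Deviations from mean: 0.3333, 2.3333, -2.6667, -2.6667, 1.3333, 1.3333
Σ(y_t−ȳ)(y_{t+1}−ȳ) = (0.7778) + (-6.2222) + (7.1111) + (-3.5556) + (1.7778) = -0.1111
Denominator Σ(y_t−ȳ)² = 23.3333
r_1 = -0.1111 / 23.3333 = -0.005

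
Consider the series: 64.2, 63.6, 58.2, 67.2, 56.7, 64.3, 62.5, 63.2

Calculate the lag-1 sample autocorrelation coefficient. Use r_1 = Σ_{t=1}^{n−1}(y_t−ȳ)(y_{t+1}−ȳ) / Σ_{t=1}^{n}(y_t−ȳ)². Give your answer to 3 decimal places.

Mean ȳ = (64.2 + 63.6 + 58.2 + 67.2 + 56.7 + 64.3 + 62.5 + 63.2)/8 = 62.4875
Numerator Σ_{t=1}^{7}(y_t−ȳ)(y_{t+1}−ȳ) = -60.8014
Denominator Σ(y_t−ȳ)² = 82.0488
r_1 = -60.8014 / 82.0488 = -0.741

-0.741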